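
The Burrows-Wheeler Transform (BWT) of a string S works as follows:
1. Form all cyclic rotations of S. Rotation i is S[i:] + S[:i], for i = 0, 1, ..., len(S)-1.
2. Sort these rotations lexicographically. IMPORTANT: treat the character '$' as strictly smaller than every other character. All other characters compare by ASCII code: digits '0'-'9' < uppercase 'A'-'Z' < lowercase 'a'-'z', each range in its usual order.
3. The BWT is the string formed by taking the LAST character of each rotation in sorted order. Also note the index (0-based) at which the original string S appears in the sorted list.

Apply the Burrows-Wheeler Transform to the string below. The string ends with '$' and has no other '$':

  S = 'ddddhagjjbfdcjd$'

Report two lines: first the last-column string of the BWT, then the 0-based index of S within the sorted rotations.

All 16 rotations (rotation i = S[i:]+S[:i]):
  rot[0] = ddddhagjjbfdcjd$
  rot[1] = dddhagjjbfdcjd$d
  rot[2] = ddhagjjbfdcjd$dd
  rot[3] = dhagjjbfdcjd$ddd
  rot[4] = hagjjbfdcjd$dddd
  rot[5] = agjjbfdcjd$ddddh
  rot[6] = gjjbfdcjd$ddddha
  rot[7] = jjbfdcjd$ddddhag
  rot[8] = jbfdcjd$ddddhagj
  rot[9] = bfdcjd$ddddhagjj
  rot[10] = fdcjd$ddddhagjjb
  rot[11] = dcjd$ddddhagjjbf
  rot[12] = cjd$ddddhagjjbfd
  rot[13] = jd$ddddhagjjbfdc
  rot[14] = d$ddddhagjjbfdcj
  rot[15] = $ddddhagjjbfdcjd
Sorted (with $ < everything):
  sorted[0] = $ddddhagjjbfdcjd  (last char: 'd')
  sorted[1] = agjjbfdcjd$ddddh  (last char: 'h')
  sorted[2] = bfdcjd$ddddhagjj  (last char: 'j')
  sorted[3] = cjd$ddddhagjjbfd  (last char: 'd')
  sorted[4] = d$ddddhagjjbfdcj  (last char: 'j')
  sorted[5] = dcjd$ddddhagjjbf  (last char: 'f')
  sorted[6] = ddddhagjjbfdcjd$  (last char: '$')
  sorted[7] = dddhagjjbfdcjd$d  (last char: 'd')
  sorted[8] = ddhagjjbfdcjd$dd  (last char: 'd')
  sorted[9] = dhagjjbfdcjd$ddd  (last char: 'd')
  sorted[10] = fdcjd$ddddhagjjb  (last char: 'b')
  sorted[11] = gjjbfdcjd$ddddha  (last char: 'a')
  sorted[12] = hagjjbfdcjd$dddd  (last char: 'd')
  sorted[13] = jbfdcjd$ddddhagj  (last char: 'j')
  sorted[14] = jd$ddddhagjjbfdc  (last char: 'c')
  sorted[15] = jjbfdcjd$ddddhag  (last char: 'g')
Last column: dhjdjf$dddbadjcg
Original string S is at sorted index 6

Answer: dhjdjf$dddbadjcg
6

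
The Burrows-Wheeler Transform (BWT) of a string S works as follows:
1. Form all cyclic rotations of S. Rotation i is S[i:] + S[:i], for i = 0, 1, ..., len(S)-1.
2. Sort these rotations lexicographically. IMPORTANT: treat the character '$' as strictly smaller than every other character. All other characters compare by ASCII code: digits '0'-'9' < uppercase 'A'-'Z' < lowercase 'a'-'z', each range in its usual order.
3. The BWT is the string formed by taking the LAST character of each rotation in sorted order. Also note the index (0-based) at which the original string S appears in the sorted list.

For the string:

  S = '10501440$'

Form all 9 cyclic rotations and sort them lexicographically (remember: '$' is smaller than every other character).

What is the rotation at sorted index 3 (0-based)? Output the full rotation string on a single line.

Answer: 0501440$1

Derivation:
All 9 rotations (rotation i = S[i:]+S[:i]):
  rot[0] = 10501440$
  rot[1] = 0501440$1
  rot[2] = 501440$10
  rot[3] = 01440$105
  rot[4] = 1440$1050
  rot[5] = 440$10501
  rot[6] = 40$105014
  rot[7] = 0$1050144
  rot[8] = $10501440
Sorted (with $ < everything):
  sorted[0] = $10501440
  sorted[1] = 0$1050144
  sorted[2] = 01440$105
  sorted[3] = 0501440$1
  sorted[4] = 10501440$
  sorted[5] = 1440$1050
  sorted[6] = 40$105014
  sorted[7] = 440$10501
  sorted[8] = 501440$10
sorted[3] = 0501440$1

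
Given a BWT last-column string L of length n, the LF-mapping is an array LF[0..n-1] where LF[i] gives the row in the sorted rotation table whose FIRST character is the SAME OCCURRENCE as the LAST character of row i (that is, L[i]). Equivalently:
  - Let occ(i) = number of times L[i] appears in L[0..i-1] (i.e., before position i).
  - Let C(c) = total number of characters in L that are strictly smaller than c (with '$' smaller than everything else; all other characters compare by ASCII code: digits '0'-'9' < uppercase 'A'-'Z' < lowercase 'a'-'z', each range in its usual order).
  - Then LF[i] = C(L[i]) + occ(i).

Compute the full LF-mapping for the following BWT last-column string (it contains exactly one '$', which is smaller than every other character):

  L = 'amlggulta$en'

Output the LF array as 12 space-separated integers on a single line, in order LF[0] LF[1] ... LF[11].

Char counts: '$':1, 'a':2, 'e':1, 'g':2, 'l':2, 'm':1, 'n':1, 't':1, 'u':1
C (first-col start): C('$')=0, C('a')=1, C('e')=3, C('g')=4, C('l')=6, C('m')=8, C('n')=9, C('t')=10, C('u')=11
L[0]='a': occ=0, LF[0]=C('a')+0=1+0=1
L[1]='m': occ=0, LF[1]=C('m')+0=8+0=8
L[2]='l': occ=0, LF[2]=C('l')+0=6+0=6
L[3]='g': occ=0, LF[3]=C('g')+0=4+0=4
L[4]='g': occ=1, LF[4]=C('g')+1=4+1=5
L[5]='u': occ=0, LF[5]=C('u')+0=11+0=11
L[6]='l': occ=1, LF[6]=C('l')+1=6+1=7
L[7]='t': occ=0, LF[7]=C('t')+0=10+0=10
L[8]='a': occ=1, LF[8]=C('a')+1=1+1=2
L[9]='$': occ=0, LF[9]=C('$')+0=0+0=0
L[10]='e': occ=0, LF[10]=C('e')+0=3+0=3
L[11]='n': occ=0, LF[11]=C('n')+0=9+0=9

Answer: 1 8 6 4 5 11 7 10 2 0 3 9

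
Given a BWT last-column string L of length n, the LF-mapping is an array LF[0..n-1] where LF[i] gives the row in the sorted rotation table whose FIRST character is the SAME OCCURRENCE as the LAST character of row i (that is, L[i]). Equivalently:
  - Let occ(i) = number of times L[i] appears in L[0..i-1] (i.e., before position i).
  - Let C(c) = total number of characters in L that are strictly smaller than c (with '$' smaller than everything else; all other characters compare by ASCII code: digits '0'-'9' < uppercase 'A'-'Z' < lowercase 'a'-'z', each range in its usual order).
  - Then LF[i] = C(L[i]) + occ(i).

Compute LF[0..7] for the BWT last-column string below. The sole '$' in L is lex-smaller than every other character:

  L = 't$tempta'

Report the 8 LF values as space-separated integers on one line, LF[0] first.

Answer: 5 0 6 2 3 4 7 1

Derivation:
Char counts: '$':1, 'a':1, 'e':1, 'm':1, 'p':1, 't':3
C (first-col start): C('$')=0, C('a')=1, C('e')=2, C('m')=3, C('p')=4, C('t')=5
L[0]='t': occ=0, LF[0]=C('t')+0=5+0=5
L[1]='$': occ=0, LF[1]=C('$')+0=0+0=0
L[2]='t': occ=1, LF[2]=C('t')+1=5+1=6
L[3]='e': occ=0, LF[3]=C('e')+0=2+0=2
L[4]='m': occ=0, LF[4]=C('m')+0=3+0=3
L[5]='p': occ=0, LF[5]=C('p')+0=4+0=4
L[6]='t': occ=2, LF[6]=C('t')+2=5+2=7
L[7]='a': occ=0, LF[7]=C('a')+0=1+0=1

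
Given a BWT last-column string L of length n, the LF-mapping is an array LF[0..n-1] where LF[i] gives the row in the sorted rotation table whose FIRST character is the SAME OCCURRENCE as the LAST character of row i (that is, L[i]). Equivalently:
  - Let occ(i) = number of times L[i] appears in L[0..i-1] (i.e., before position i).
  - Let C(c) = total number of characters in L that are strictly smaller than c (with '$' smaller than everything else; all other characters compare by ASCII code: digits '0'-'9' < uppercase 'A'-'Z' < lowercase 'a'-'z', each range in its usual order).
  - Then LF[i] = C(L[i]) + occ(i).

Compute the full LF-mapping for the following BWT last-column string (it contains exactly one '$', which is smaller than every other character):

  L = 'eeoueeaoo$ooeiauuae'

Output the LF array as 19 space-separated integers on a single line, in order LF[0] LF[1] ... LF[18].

Answer: 4 5 11 16 6 7 1 12 13 0 14 15 8 10 2 17 18 3 9

Derivation:
Char counts: '$':1, 'a':3, 'e':6, 'i':1, 'o':5, 'u':3
C (first-col start): C('$')=0, C('a')=1, C('e')=4, C('i')=10, C('o')=11, C('u')=16
L[0]='e': occ=0, LF[0]=C('e')+0=4+0=4
L[1]='e': occ=1, LF[1]=C('e')+1=4+1=5
L[2]='o': occ=0, LF[2]=C('o')+0=11+0=11
L[3]='u': occ=0, LF[3]=C('u')+0=16+0=16
L[4]='e': occ=2, LF[4]=C('e')+2=4+2=6
L[5]='e': occ=3, LF[5]=C('e')+3=4+3=7
L[6]='a': occ=0, LF[6]=C('a')+0=1+0=1
L[7]='o': occ=1, LF[7]=C('o')+1=11+1=12
L[8]='o': occ=2, LF[8]=C('o')+2=11+2=13
L[9]='$': occ=0, LF[9]=C('$')+0=0+0=0
L[10]='o': occ=3, LF[10]=C('o')+3=11+3=14
L[11]='o': occ=4, LF[11]=C('o')+4=11+4=15
L[12]='e': occ=4, LF[12]=C('e')+4=4+4=8
L[13]='i': occ=0, LF[13]=C('i')+0=10+0=10
L[14]='a': occ=1, LF[14]=C('a')+1=1+1=2
L[15]='u': occ=1, LF[15]=C('u')+1=16+1=17
L[16]='u': occ=2, LF[16]=C('u')+2=16+2=18
L[17]='a': occ=2, LF[17]=C('a')+2=1+2=3
L[18]='e': occ=5, LF[18]=C('e')+5=4+5=9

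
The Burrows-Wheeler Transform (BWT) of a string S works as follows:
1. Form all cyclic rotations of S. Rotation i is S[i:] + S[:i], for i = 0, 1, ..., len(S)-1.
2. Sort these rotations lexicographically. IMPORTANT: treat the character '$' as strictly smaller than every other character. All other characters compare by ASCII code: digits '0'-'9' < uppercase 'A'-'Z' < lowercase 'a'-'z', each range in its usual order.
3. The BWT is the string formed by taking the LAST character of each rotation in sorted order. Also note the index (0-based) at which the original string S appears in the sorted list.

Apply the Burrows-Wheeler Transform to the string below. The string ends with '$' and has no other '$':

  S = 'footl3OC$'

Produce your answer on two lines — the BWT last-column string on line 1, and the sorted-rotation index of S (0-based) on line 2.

Answer: ClO3$tfoo
4

Derivation:
All 9 rotations (rotation i = S[i:]+S[:i]):
  rot[0] = footl3OC$
  rot[1] = ootl3OC$f
  rot[2] = otl3OC$fo
  rot[3] = tl3OC$foo
  rot[4] = l3OC$foot
  rot[5] = 3OC$footl
  rot[6] = OC$footl3
  rot[7] = C$footl3O
  rot[8] = $footl3OC
Sorted (with $ < everything):
  sorted[0] = $footl3OC  (last char: 'C')
  sorted[1] = 3OC$footl  (last char: 'l')
  sorted[2] = C$footl3O  (last char: 'O')
  sorted[3] = OC$footl3  (last char: '3')
  sorted[4] = footl3OC$  (last char: '$')
  sorted[5] = l3OC$foot  (last char: 't')
  sorted[6] = ootl3OC$f  (last char: 'f')
  sorted[7] = otl3OC$fo  (last char: 'o')
  sorted[8] = tl3OC$foo  (last char: 'o')
Last column: ClO3$tfoo
Original string S is at sorted index 4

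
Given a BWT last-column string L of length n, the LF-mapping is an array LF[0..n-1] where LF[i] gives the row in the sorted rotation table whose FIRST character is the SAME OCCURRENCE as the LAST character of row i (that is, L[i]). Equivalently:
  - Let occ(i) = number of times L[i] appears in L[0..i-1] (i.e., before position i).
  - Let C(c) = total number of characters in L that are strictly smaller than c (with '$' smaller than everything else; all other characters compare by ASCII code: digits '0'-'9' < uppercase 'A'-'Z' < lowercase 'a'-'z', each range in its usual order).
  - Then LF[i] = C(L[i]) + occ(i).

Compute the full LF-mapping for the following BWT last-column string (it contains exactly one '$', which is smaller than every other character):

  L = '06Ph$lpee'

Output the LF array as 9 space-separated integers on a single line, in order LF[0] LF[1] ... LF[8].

Answer: 1 2 3 6 0 7 8 4 5

Derivation:
Char counts: '$':1, '0':1, '6':1, 'P':1, 'e':2, 'h':1, 'l':1, 'p':1
C (first-col start): C('$')=0, C('0')=1, C('6')=2, C('P')=3, C('e')=4, C('h')=6, C('l')=7, C('p')=8
L[0]='0': occ=0, LF[0]=C('0')+0=1+0=1
L[1]='6': occ=0, LF[1]=C('6')+0=2+0=2
L[2]='P': occ=0, LF[2]=C('P')+0=3+0=3
L[3]='h': occ=0, LF[3]=C('h')+0=6+0=6
L[4]='$': occ=0, LF[4]=C('$')+0=0+0=0
L[5]='l': occ=0, LF[5]=C('l')+0=7+0=7
L[6]='p': occ=0, LF[6]=C('p')+0=8+0=8
L[7]='e': occ=0, LF[7]=C('e')+0=4+0=4
L[8]='e': occ=1, LF[8]=C('e')+1=4+1=5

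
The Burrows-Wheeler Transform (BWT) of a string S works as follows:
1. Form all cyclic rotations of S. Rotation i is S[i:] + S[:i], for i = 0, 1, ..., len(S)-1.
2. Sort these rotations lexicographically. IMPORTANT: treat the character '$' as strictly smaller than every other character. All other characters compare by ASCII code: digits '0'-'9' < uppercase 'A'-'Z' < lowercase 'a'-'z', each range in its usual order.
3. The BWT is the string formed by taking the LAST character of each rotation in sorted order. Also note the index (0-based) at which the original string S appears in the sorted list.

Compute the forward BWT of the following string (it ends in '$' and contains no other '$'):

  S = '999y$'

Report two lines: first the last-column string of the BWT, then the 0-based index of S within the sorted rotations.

Answer: y$999
1

Derivation:
All 5 rotations (rotation i = S[i:]+S[:i]):
  rot[0] = 999y$
  rot[1] = 99y$9
  rot[2] = 9y$99
  rot[3] = y$999
  rot[4] = $999y
Sorted (with $ < everything):
  sorted[0] = $999y  (last char: 'y')
  sorted[1] = 999y$  (last char: '$')
  sorted[2] = 99y$9  (last char: '9')
  sorted[3] = 9y$99  (last char: '9')
  sorted[4] = y$999  (last char: '9')
Last column: y$999
Original string S is at sorted index 1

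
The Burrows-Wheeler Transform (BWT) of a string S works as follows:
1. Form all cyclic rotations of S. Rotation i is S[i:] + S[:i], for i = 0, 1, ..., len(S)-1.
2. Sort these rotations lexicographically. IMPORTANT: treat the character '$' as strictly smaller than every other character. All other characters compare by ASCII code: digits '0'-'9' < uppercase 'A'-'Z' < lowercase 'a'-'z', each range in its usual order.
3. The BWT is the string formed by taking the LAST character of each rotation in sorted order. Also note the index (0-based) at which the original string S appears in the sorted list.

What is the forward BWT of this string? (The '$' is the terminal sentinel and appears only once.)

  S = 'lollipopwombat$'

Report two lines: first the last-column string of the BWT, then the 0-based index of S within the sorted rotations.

All 15 rotations (rotation i = S[i:]+S[:i]):
  rot[0] = lollipopwombat$
  rot[1] = ollipopwombat$l
  rot[2] = llipopwombat$lo
  rot[3] = lipopwombat$lol
  rot[4] = ipopwombat$loll
  rot[5] = popwombat$lolli
  rot[6] = opwombat$lollip
  rot[7] = pwombat$lollipo
  rot[8] = wombat$lollipop
  rot[9] = ombat$lollipopw
  rot[10] = mbat$lollipopwo
  rot[11] = bat$lollipopwom
  rot[12] = at$lollipopwomb
  rot[13] = t$lollipopwomba
  rot[14] = $lollipopwombat
Sorted (with $ < everything):
  sorted[0] = $lollipopwombat  (last char: 't')
  sorted[1] = at$lollipopwomb  (last char: 'b')
  sorted[2] = bat$lollipopwom  (last char: 'm')
  sorted[3] = ipopwombat$loll  (last char: 'l')
  sorted[4] = lipopwombat$lol  (last char: 'l')
  sorted[5] = llipopwombat$lo  (last char: 'o')
  sorted[6] = lollipopwombat$  (last char: '$')
  sorted[7] = mbat$lollipopwo  (last char: 'o')
  sorted[8] = ollipopwombat$l  (last char: 'l')
  sorted[9] = ombat$lollipopw  (last char: 'w')
  sorted[10] = opwombat$lollip  (last char: 'p')
  sorted[11] = popwombat$lolli  (last char: 'i')
  sorted[12] = pwombat$lollipo  (last char: 'o')
  sorted[13] = t$lollipopwomba  (last char: 'a')
  sorted[14] = wombat$lollipop  (last char: 'p')
Last column: tbmllo$olwpioap
Original string S is at sorted index 6

Answer: tbmllo$olwpioap
6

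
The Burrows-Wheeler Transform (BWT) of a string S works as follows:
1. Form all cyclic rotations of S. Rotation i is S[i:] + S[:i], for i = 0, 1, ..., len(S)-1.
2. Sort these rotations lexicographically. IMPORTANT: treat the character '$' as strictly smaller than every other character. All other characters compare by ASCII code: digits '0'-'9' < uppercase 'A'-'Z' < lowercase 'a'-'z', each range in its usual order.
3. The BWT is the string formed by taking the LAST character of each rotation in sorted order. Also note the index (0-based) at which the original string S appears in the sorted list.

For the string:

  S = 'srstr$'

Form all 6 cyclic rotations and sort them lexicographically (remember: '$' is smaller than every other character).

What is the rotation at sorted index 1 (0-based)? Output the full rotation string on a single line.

Answer: r$srst

Derivation:
All 6 rotations (rotation i = S[i:]+S[:i]):
  rot[0] = srstr$
  rot[1] = rstr$s
  rot[2] = str$sr
  rot[3] = tr$srs
  rot[4] = r$srst
  rot[5] = $srstr
Sorted (with $ < everything):
  sorted[0] = $srstr
  sorted[1] = r$srst
  sorted[2] = rstr$s
  sorted[3] = srstr$
  sorted[4] = str$sr
  sorted[5] = tr$srs
sorted[1] = r$srst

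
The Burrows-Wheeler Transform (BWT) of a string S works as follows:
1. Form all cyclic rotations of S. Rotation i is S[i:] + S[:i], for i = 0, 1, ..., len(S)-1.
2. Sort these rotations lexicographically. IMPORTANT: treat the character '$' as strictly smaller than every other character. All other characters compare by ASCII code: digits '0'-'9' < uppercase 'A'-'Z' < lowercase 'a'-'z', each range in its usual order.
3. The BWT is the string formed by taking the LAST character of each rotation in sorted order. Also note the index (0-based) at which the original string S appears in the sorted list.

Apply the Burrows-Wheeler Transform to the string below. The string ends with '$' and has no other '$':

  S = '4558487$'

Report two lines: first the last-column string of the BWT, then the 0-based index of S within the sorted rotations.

All 8 rotations (rotation i = S[i:]+S[:i]):
  rot[0] = 4558487$
  rot[1] = 558487$4
  rot[2] = 58487$45
  rot[3] = 8487$455
  rot[4] = 487$4558
  rot[5] = 87$45584
  rot[6] = 7$455848
  rot[7] = $4558487
Sorted (with $ < everything):
  sorted[0] = $4558487  (last char: '7')
  sorted[1] = 4558487$  (last char: '$')
  sorted[2] = 487$4558  (last char: '8')
  sorted[3] = 558487$4  (last char: '4')
  sorted[4] = 58487$45  (last char: '5')
  sorted[5] = 7$455848  (last char: '8')
  sorted[6] = 8487$455  (last char: '5')
  sorted[7] = 87$45584  (last char: '4')
Last column: 7$845854
Original string S is at sorted index 1

Answer: 7$845854
1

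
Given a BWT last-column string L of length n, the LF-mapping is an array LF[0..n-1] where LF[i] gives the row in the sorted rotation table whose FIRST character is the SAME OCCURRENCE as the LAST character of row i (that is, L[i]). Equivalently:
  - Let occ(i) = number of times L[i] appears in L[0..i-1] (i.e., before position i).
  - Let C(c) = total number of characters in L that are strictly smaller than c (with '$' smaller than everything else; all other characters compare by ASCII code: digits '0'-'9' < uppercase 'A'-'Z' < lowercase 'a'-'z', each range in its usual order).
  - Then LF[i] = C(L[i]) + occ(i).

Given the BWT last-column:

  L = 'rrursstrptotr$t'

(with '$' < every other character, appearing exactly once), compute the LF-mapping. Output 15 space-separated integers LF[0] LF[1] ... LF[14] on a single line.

Answer: 3 4 14 5 8 9 10 6 2 11 1 12 7 0 13

Derivation:
Char counts: '$':1, 'o':1, 'p':1, 'r':5, 's':2, 't':4, 'u':1
C (first-col start): C('$')=0, C('o')=1, C('p')=2, C('r')=3, C('s')=8, C('t')=10, C('u')=14
L[0]='r': occ=0, LF[0]=C('r')+0=3+0=3
L[1]='r': occ=1, LF[1]=C('r')+1=3+1=4
L[2]='u': occ=0, LF[2]=C('u')+0=14+0=14
L[3]='r': occ=2, LF[3]=C('r')+2=3+2=5
L[4]='s': occ=0, LF[4]=C('s')+0=8+0=8
L[5]='s': occ=1, LF[5]=C('s')+1=8+1=9
L[6]='t': occ=0, LF[6]=C('t')+0=10+0=10
L[7]='r': occ=3, LF[7]=C('r')+3=3+3=6
L[8]='p': occ=0, LF[8]=C('p')+0=2+0=2
L[9]='t': occ=1, LF[9]=C('t')+1=10+1=11
L[10]='o': occ=0, LF[10]=C('o')+0=1+0=1
L[11]='t': occ=2, LF[11]=C('t')+2=10+2=12
L[12]='r': occ=4, LF[12]=C('r')+4=3+4=7
L[13]='$': occ=0, LF[13]=C('$')+0=0+0=0
L[14]='t': occ=3, LF[14]=C('t')+3=10+3=13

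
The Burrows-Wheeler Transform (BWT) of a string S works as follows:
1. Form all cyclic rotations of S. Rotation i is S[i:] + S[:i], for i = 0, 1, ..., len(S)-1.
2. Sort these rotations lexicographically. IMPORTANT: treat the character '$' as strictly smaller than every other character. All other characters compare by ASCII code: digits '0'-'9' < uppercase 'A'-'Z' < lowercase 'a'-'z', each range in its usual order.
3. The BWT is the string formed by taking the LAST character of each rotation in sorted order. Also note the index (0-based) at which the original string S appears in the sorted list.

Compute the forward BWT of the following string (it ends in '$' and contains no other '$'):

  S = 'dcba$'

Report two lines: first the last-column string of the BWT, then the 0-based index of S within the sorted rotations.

All 5 rotations (rotation i = S[i:]+S[:i]):
  rot[0] = dcba$
  rot[1] = cba$d
  rot[2] = ba$dc
  rot[3] = a$dcb
  rot[4] = $dcba
Sorted (with $ < everything):
  sorted[0] = $dcba  (last char: 'a')
  sorted[1] = a$dcb  (last char: 'b')
  sorted[2] = ba$dc  (last char: 'c')
  sorted[3] = cba$d  (last char: 'd')
  sorted[4] = dcba$  (last char: '$')
Last column: abcd$
Original string S is at sorted index 4

Answer: abcd$
4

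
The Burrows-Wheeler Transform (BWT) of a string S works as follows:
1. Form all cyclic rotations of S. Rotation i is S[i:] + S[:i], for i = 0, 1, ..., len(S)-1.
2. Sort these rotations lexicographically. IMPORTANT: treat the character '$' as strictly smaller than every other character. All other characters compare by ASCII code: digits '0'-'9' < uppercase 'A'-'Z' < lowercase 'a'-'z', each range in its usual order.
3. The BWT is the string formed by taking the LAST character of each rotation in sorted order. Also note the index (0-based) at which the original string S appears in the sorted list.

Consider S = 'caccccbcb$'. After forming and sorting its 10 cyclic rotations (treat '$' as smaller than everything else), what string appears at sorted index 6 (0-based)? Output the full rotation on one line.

All 10 rotations (rotation i = S[i:]+S[:i]):
  rot[0] = caccccbcb$
  rot[1] = accccbcb$c
  rot[2] = ccccbcb$ca
  rot[3] = cccbcb$cac
  rot[4] = ccbcb$cacc
  rot[5] = cbcb$caccc
  rot[6] = bcb$cacccc
  rot[7] = cb$caccccb
  rot[8] = b$caccccbc
  rot[9] = $caccccbcb
Sorted (with $ < everything):
  sorted[0] = $caccccbcb
  sorted[1] = accccbcb$c
  sorted[2] = b$caccccbc
  sorted[3] = bcb$cacccc
  sorted[4] = caccccbcb$
  sorted[5] = cb$caccccb
  sorted[6] = cbcb$caccc
  sorted[7] = ccbcb$cacc
  sorted[8] = cccbcb$cac
  sorted[9] = ccccbcb$ca
sorted[6] = cbcb$caccc

Answer: cbcb$caccc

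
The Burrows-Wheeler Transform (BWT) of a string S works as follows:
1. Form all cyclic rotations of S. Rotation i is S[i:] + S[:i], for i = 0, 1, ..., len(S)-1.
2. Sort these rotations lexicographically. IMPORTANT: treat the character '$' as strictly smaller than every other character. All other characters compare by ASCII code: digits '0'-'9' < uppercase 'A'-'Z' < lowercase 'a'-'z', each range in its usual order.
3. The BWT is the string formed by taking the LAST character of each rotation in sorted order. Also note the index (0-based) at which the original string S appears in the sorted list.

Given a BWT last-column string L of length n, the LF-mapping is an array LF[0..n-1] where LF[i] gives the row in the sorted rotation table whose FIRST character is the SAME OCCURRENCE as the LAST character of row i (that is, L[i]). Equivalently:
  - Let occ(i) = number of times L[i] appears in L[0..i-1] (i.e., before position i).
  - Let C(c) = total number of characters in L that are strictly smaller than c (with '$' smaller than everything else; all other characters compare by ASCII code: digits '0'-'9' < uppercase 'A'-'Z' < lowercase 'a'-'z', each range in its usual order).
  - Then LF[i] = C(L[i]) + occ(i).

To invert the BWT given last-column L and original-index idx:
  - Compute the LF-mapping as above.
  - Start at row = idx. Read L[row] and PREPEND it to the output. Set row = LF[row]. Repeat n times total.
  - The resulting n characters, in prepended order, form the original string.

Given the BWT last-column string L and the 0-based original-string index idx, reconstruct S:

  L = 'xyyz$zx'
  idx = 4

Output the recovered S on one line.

Answer: yxzzyx$

Derivation:
LF mapping: 1 3 4 5 0 6 2
Walk LF starting at row 4, prepending L[row]:
  step 1: row=4, L[4]='$', prepend. Next row=LF[4]=0
  step 2: row=0, L[0]='x', prepend. Next row=LF[0]=1
  step 3: row=1, L[1]='y', prepend. Next row=LF[1]=3
  step 4: row=3, L[3]='z', prepend. Next row=LF[3]=5
  step 5: row=5, L[5]='z', prepend. Next row=LF[5]=6
  step 6: row=6, L[6]='x', prepend. Next row=LF[6]=2
  step 7: row=2, L[2]='y', prepend. Next row=LF[2]=4
Reversed output: yxzzyx$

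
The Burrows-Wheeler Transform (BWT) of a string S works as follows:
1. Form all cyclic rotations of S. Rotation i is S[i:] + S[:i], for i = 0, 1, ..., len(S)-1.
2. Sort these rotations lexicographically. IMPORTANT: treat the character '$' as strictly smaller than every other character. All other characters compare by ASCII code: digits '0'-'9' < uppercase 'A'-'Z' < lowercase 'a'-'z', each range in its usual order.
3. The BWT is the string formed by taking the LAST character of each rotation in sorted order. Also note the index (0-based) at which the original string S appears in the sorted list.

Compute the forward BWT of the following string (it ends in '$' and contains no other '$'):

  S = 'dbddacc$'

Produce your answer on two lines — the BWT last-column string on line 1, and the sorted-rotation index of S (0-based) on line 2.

All 8 rotations (rotation i = S[i:]+S[:i]):
  rot[0] = dbddacc$
  rot[1] = bddacc$d
  rot[2] = ddacc$db
  rot[3] = dacc$dbd
  rot[4] = acc$dbdd
  rot[5] = cc$dbdda
  rot[6] = c$dbddac
  rot[7] = $dbddacc
Sorted (with $ < everything):
  sorted[0] = $dbddacc  (last char: 'c')
  sorted[1] = acc$dbdd  (last char: 'd')
  sorted[2] = bddacc$d  (last char: 'd')
  sorted[3] = c$dbddac  (last char: 'c')
  sorted[4] = cc$dbdda  (last char: 'a')
  sorted[5] = dacc$dbd  (last char: 'd')
  sorted[6] = dbddacc$  (last char: '$')
  sorted[7] = ddacc$db  (last char: 'b')
Last column: cddcad$b
Original string S is at sorted index 6

Answer: cddcad$b
6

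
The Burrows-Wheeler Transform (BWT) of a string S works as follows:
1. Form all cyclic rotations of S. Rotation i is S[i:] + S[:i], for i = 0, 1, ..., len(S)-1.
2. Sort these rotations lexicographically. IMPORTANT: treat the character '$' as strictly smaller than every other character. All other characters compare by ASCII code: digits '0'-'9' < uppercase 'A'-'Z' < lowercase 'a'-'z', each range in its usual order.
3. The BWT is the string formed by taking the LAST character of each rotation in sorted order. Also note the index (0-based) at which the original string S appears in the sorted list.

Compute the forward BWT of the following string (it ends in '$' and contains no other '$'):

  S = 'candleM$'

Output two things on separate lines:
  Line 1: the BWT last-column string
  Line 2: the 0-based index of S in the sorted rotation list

All 8 rotations (rotation i = S[i:]+S[:i]):
  rot[0] = candleM$
  rot[1] = andleM$c
  rot[2] = ndleM$ca
  rot[3] = dleM$can
  rot[4] = leM$cand
  rot[5] = eM$candl
  rot[6] = M$candle
  rot[7] = $candleM
Sorted (with $ < everything):
  sorted[0] = $candleM  (last char: 'M')
  sorted[1] = M$candle  (last char: 'e')
  sorted[2] = andleM$c  (last char: 'c')
  sorted[3] = candleM$  (last char: '$')
  sorted[4] = dleM$can  (last char: 'n')
  sorted[5] = eM$candl  (last char: 'l')
  sorted[6] = leM$cand  (last char: 'd')
  sorted[7] = ndleM$ca  (last char: 'a')
Last column: Mec$nlda
Original string S is at sorted index 3

Answer: Mec$nlda
3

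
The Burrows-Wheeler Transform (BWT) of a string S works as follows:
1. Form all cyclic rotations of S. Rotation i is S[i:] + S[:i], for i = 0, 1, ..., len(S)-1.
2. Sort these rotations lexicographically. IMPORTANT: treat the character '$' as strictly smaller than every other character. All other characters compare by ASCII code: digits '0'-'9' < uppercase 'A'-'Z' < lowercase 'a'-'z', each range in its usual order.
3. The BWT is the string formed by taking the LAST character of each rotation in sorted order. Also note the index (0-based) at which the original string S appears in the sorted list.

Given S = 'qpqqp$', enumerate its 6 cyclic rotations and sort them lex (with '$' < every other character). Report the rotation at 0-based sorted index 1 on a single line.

Answer: p$qpqq

Derivation:
All 6 rotations (rotation i = S[i:]+S[:i]):
  rot[0] = qpqqp$
  rot[1] = pqqp$q
  rot[2] = qqp$qp
  rot[3] = qp$qpq
  rot[4] = p$qpqq
  rot[5] = $qpqqp
Sorted (with $ < everything):
  sorted[0] = $qpqqp
  sorted[1] = p$qpqq
  sorted[2] = pqqp$q
  sorted[3] = qp$qpq
  sorted[4] = qpqqp$
  sorted[5] = qqp$qp
sorted[1] = p$qpqq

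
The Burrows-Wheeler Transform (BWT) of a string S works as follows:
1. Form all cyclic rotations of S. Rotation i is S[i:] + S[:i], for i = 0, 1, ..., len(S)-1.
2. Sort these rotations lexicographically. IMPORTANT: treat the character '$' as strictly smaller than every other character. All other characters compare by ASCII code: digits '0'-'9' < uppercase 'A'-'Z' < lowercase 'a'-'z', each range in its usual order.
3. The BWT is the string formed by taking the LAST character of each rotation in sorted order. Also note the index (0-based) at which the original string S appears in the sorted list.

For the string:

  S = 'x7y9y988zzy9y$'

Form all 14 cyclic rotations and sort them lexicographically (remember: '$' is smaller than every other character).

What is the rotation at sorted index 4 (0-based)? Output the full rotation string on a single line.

All 14 rotations (rotation i = S[i:]+S[:i]):
  rot[0] = x7y9y988zzy9y$
  rot[1] = 7y9y988zzy9y$x
  rot[2] = y9y988zzy9y$x7
  rot[3] = 9y988zzy9y$x7y
  rot[4] = y988zzy9y$x7y9
  rot[5] = 988zzy9y$x7y9y
  rot[6] = 88zzy9y$x7y9y9
  rot[7] = 8zzy9y$x7y9y98
  rot[8] = zzy9y$x7y9y988
  rot[9] = zy9y$x7y9y988z
  rot[10] = y9y$x7y9y988zz
  rot[11] = 9y$x7y9y988zzy
  rot[12] = y$x7y9y988zzy9
  rot[13] = $x7y9y988zzy9y
Sorted (with $ < everything):
  sorted[0] = $x7y9y988zzy9y
  sorted[1] = 7y9y988zzy9y$x
  sorted[2] = 88zzy9y$x7y9y9
  sorted[3] = 8zzy9y$x7y9y98
  sorted[4] = 988zzy9y$x7y9y
  sorted[5] = 9y$x7y9y988zzy
  sorted[6] = 9y988zzy9y$x7y
  sorted[7] = x7y9y988zzy9y$
  sorted[8] = y$x7y9y988zzy9
  sorted[9] = y988zzy9y$x7y9
  sorted[10] = y9y$x7y9y988zz
  sorted[11] = y9y988zzy9y$x7
  sorted[12] = zy9y$x7y9y988z
  sorted[13] = zzy9y$x7y9y988
sorted[4] = 988zzy9y$x7y9y

Answer: 988zzy9y$x7y9y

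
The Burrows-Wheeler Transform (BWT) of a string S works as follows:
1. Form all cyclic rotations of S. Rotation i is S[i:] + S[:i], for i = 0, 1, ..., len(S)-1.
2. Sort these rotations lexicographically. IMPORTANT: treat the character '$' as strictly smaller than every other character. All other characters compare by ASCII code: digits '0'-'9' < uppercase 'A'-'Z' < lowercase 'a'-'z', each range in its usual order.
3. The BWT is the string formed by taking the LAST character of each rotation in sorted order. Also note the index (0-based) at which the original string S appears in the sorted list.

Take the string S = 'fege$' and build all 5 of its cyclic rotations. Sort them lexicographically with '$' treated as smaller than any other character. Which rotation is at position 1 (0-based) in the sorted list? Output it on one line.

Answer: e$feg

Derivation:
All 5 rotations (rotation i = S[i:]+S[:i]):
  rot[0] = fege$
  rot[1] = ege$f
  rot[2] = ge$fe
  rot[3] = e$feg
  rot[4] = $fege
Sorted (with $ < everything):
  sorted[0] = $fege
  sorted[1] = e$feg
  sorted[2] = ege$f
  sorted[3] = fege$
  sorted[4] = ge$fe
sorted[1] = e$feg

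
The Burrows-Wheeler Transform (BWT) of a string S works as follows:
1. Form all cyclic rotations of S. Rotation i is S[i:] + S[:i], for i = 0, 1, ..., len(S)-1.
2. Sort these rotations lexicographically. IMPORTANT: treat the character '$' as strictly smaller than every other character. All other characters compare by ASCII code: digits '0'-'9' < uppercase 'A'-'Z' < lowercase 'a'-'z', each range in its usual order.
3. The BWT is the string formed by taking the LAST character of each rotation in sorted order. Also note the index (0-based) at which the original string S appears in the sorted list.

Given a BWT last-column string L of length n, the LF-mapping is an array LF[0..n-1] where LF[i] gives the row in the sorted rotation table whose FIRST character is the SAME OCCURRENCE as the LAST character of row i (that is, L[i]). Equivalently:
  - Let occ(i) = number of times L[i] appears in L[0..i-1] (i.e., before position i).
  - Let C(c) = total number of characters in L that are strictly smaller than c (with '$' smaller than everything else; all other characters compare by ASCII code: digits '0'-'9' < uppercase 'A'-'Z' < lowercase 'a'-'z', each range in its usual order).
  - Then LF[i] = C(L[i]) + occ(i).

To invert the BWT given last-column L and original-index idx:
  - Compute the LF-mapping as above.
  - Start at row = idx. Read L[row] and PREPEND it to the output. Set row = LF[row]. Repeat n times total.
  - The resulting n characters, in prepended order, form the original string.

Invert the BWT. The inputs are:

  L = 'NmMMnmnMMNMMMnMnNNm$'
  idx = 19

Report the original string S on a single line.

LF mapping: 9 13 1 2 16 14 17 3 4 10 5 6 7 18 8 19 11 12 15 0
Walk LF starting at row 19, prepending L[row]:
  step 1: row=19, L[19]='$', prepend. Next row=LF[19]=0
  step 2: row=0, L[0]='N', prepend. Next row=LF[0]=9
  step 3: row=9, L[9]='N', prepend. Next row=LF[9]=10
  step 4: row=10, L[10]='M', prepend. Next row=LF[10]=5
  step 5: row=5, L[5]='m', prepend. Next row=LF[5]=14
  step 6: row=14, L[14]='M', prepend. Next row=LF[14]=8
  step 7: row=8, L[8]='M', prepend. Next row=LF[8]=4
  step 8: row=4, L[4]='n', prepend. Next row=LF[4]=16
  step 9: row=16, L[16]='N', prepend. Next row=LF[16]=11
  step 10: row=11, L[11]='M', prepend. Next row=LF[11]=6
  step 11: row=6, L[6]='n', prepend. Next row=LF[6]=17
  step 12: row=17, L[17]='N', prepend. Next row=LF[17]=12
  step 13: row=12, L[12]='M', prepend. Next row=LF[12]=7
  step 14: row=7, L[7]='M', prepend. Next row=LF[7]=3
  step 15: row=3, L[3]='M', prepend. Next row=LF[3]=2
  step 16: row=2, L[2]='M', prepend. Next row=LF[2]=1
  step 17: row=1, L[1]='m', prepend. Next row=LF[1]=13
  step 18: row=13, L[13]='n', prepend. Next row=LF[13]=18
  step 19: row=18, L[18]='m', prepend. Next row=LF[18]=15
  step 20: row=15, L[15]='n', prepend. Next row=LF[15]=19
Reversed output: nmnmMMMMNnMNnMMmMNN$

Answer: nmnmMMMMNnMNnMMmMNN$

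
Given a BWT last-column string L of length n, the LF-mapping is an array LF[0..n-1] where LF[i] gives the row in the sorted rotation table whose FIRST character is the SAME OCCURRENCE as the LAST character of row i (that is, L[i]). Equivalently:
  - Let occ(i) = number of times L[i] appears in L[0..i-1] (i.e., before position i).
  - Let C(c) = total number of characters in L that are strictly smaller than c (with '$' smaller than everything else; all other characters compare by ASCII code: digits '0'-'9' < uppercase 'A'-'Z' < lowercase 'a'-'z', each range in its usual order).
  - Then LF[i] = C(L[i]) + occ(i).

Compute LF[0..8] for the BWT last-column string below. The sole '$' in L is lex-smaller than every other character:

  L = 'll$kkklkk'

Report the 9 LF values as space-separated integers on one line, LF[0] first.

Answer: 6 7 0 1 2 3 8 4 5

Derivation:
Char counts: '$':1, 'k':5, 'l':3
C (first-col start): C('$')=0, C('k')=1, C('l')=6
L[0]='l': occ=0, LF[0]=C('l')+0=6+0=6
L[1]='l': occ=1, LF[1]=C('l')+1=6+1=7
L[2]='$': occ=0, LF[2]=C('$')+0=0+0=0
L[3]='k': occ=0, LF[3]=C('k')+0=1+0=1
L[4]='k': occ=1, LF[4]=C('k')+1=1+1=2
L[5]='k': occ=2, LF[5]=C('k')+2=1+2=3
L[6]='l': occ=2, LF[6]=C('l')+2=6+2=8
L[7]='k': occ=3, LF[7]=C('k')+3=1+3=4
L[8]='k': occ=4, LF[8]=C('k')+4=1+4=5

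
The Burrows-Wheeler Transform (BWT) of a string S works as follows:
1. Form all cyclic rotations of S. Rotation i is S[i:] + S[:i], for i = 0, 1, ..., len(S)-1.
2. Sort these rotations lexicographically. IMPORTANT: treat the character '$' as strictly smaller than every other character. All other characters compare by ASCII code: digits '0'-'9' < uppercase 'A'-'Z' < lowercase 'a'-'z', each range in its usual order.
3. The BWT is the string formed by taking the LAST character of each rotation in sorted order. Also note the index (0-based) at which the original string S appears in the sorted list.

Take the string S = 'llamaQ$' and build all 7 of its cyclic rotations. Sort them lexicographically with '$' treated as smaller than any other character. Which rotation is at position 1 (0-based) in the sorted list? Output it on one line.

All 7 rotations (rotation i = S[i:]+S[:i]):
  rot[0] = llamaQ$
  rot[1] = lamaQ$l
  rot[2] = amaQ$ll
  rot[3] = maQ$lla
  rot[4] = aQ$llam
  rot[5] = Q$llama
  rot[6] = $llamaQ
Sorted (with $ < everything):
  sorted[0] = $llamaQ
  sorted[1] = Q$llama
  sorted[2] = aQ$llam
  sorted[3] = amaQ$ll
  sorted[4] = lamaQ$l
  sorted[5] = llamaQ$
  sorted[6] = maQ$lla
sorted[1] = Q$llama

Answer: Q$llama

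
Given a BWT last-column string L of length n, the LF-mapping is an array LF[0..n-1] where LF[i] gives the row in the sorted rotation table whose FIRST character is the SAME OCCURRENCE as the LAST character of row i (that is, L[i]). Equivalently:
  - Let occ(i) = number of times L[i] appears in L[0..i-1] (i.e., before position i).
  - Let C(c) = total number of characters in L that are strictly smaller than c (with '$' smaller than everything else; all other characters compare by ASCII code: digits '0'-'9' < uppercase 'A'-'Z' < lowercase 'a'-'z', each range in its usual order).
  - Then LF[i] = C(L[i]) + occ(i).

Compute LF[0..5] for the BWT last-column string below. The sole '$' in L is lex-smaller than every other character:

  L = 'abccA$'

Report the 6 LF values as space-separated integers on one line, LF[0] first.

Char counts: '$':1, 'A':1, 'a':1, 'b':1, 'c':2
C (first-col start): C('$')=0, C('A')=1, C('a')=2, C('b')=3, C('c')=4
L[0]='a': occ=0, LF[0]=C('a')+0=2+0=2
L[1]='b': occ=0, LF[1]=C('b')+0=3+0=3
L[2]='c': occ=0, LF[2]=C('c')+0=4+0=4
L[3]='c': occ=1, LF[3]=C('c')+1=4+1=5
L[4]='A': occ=0, LF[4]=C('A')+0=1+0=1
L[5]='$': occ=0, LF[5]=C('$')+0=0+0=0

Answer: 2 3 4 5 1 0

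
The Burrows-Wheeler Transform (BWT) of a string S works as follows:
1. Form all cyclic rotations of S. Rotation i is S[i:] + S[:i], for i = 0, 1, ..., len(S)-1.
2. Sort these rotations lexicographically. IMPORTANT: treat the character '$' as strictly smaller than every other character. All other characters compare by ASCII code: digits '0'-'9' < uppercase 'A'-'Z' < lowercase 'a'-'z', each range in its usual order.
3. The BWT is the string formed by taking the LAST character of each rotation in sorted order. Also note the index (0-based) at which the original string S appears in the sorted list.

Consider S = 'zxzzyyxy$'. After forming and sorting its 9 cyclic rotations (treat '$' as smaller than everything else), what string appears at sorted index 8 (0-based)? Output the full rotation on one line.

All 9 rotations (rotation i = S[i:]+S[:i]):
  rot[0] = zxzzyyxy$
  rot[1] = xzzyyxy$z
  rot[2] = zzyyxy$zx
  rot[3] = zyyxy$zxz
  rot[4] = yyxy$zxzz
  rot[5] = yxy$zxzzy
  rot[6] = xy$zxzzyy
  rot[7] = y$zxzzyyx
  rot[8] = $zxzzyyxy
Sorted (with $ < everything):
  sorted[0] = $zxzzyyxy
  sorted[1] = xy$zxzzyy
  sorted[2] = xzzyyxy$z
  sorted[3] = y$zxzzyyx
  sorted[4] = yxy$zxzzy
  sorted[5] = yyxy$zxzz
  sorted[6] = zxzzyyxy$
  sorted[7] = zyyxy$zxz
  sorted[8] = zzyyxy$zx
sorted[8] = zzyyxy$zx

Answer: zzyyxy$zx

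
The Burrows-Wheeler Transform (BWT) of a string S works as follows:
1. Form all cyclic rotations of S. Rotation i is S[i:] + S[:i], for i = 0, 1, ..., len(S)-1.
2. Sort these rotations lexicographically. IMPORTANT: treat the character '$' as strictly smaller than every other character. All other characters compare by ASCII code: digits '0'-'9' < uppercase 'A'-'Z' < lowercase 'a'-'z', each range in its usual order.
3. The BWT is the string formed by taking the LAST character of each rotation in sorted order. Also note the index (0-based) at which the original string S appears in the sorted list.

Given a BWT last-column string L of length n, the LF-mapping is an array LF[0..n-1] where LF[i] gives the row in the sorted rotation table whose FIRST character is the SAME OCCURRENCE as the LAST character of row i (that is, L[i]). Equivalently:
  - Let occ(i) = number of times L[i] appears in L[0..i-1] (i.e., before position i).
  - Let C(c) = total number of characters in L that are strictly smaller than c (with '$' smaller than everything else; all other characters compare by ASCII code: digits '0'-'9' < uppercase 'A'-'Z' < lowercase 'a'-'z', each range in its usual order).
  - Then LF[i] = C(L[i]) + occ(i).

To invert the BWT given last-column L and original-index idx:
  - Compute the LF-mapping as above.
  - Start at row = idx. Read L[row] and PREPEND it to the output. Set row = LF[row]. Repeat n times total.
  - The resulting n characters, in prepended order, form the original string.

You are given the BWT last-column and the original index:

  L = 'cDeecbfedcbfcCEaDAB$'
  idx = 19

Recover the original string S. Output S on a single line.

LF mapping: 10 4 15 16 11 8 18 17 14 12 9 19 13 3 6 7 5 1 2 0
Walk LF starting at row 19, prepending L[row]:
  step 1: row=19, L[19]='$', prepend. Next row=LF[19]=0
  step 2: row=0, L[0]='c', prepend. Next row=LF[0]=10
  step 3: row=10, L[10]='b', prepend. Next row=LF[10]=9
  step 4: row=9, L[9]='c', prepend. Next row=LF[9]=12
  step 5: row=12, L[12]='c', prepend. Next row=LF[12]=13
  step 6: row=13, L[13]='C', prepend. Next row=LF[13]=3
  step 7: row=3, L[3]='e', prepend. Next row=LF[3]=16
  step 8: row=16, L[16]='D', prepend. Next row=LF[16]=5
  step 9: row=5, L[5]='b', prepend. Next row=LF[5]=8
  step 10: row=8, L[8]='d', prepend. Next row=LF[8]=14
  step 11: row=14, L[14]='E', prepend. Next row=LF[14]=6
  step 12: row=6, L[6]='f', prepend. Next row=LF[6]=18
  step 13: row=18, L[18]='B', prepend. Next row=LF[18]=2
  step 14: row=2, L[2]='e', prepend. Next row=LF[2]=15
  step 15: row=15, L[15]='a', prepend. Next row=LF[15]=7
  step 16: row=7, L[7]='e', prepend. Next row=LF[7]=17
  step 17: row=17, L[17]='A', prepend. Next row=LF[17]=1
  step 18: row=1, L[1]='D', prepend. Next row=LF[1]=4
  step 19: row=4, L[4]='c', prepend. Next row=LF[4]=11
  step 20: row=11, L[11]='f', prepend. Next row=LF[11]=19
Reversed output: fcDAeaeBfEdbDeCccbc$

Answer: fcDAeaeBfEdbDeCccbc$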